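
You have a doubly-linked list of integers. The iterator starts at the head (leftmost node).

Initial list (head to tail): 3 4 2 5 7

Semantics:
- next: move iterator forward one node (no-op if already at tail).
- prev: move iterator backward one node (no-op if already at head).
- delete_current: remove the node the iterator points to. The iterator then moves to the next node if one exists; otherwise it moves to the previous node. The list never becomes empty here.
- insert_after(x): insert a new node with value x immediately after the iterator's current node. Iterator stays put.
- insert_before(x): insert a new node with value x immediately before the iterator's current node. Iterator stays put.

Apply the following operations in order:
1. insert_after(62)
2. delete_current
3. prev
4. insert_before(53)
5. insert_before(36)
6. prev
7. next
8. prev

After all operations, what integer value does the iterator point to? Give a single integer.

Answer: 36

Derivation:
After 1 (insert_after(62)): list=[3, 62, 4, 2, 5, 7] cursor@3
After 2 (delete_current): list=[62, 4, 2, 5, 7] cursor@62
After 3 (prev): list=[62, 4, 2, 5, 7] cursor@62
After 4 (insert_before(53)): list=[53, 62, 4, 2, 5, 7] cursor@62
After 5 (insert_before(36)): list=[53, 36, 62, 4, 2, 5, 7] cursor@62
After 6 (prev): list=[53, 36, 62, 4, 2, 5, 7] cursor@36
After 7 (next): list=[53, 36, 62, 4, 2, 5, 7] cursor@62
After 8 (prev): list=[53, 36, 62, 4, 2, 5, 7] cursor@36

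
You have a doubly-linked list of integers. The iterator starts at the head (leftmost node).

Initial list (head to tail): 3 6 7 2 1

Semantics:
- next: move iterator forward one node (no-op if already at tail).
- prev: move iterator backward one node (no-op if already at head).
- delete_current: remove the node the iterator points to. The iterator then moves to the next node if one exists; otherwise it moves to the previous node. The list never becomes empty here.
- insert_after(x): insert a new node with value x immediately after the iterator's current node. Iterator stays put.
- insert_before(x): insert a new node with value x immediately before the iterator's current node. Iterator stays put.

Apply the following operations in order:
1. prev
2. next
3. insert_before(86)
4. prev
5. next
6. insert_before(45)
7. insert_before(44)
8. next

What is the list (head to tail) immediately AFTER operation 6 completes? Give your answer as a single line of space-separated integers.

After 1 (prev): list=[3, 6, 7, 2, 1] cursor@3
After 2 (next): list=[3, 6, 7, 2, 1] cursor@6
After 3 (insert_before(86)): list=[3, 86, 6, 7, 2, 1] cursor@6
After 4 (prev): list=[3, 86, 6, 7, 2, 1] cursor@86
After 5 (next): list=[3, 86, 6, 7, 2, 1] cursor@6
After 6 (insert_before(45)): list=[3, 86, 45, 6, 7, 2, 1] cursor@6

Answer: 3 86 45 6 7 2 1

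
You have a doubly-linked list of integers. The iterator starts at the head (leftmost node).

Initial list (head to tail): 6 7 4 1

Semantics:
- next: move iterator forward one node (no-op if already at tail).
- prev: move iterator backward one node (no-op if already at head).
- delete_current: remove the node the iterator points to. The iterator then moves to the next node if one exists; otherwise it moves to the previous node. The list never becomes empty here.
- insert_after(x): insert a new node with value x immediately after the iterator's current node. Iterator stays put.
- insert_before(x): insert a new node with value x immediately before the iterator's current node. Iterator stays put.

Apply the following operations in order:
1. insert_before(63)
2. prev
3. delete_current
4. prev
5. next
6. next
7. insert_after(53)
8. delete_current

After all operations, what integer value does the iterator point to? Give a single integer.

After 1 (insert_before(63)): list=[63, 6, 7, 4, 1] cursor@6
After 2 (prev): list=[63, 6, 7, 4, 1] cursor@63
After 3 (delete_current): list=[6, 7, 4, 1] cursor@6
After 4 (prev): list=[6, 7, 4, 1] cursor@6
After 5 (next): list=[6, 7, 4, 1] cursor@7
After 6 (next): list=[6, 7, 4, 1] cursor@4
After 7 (insert_after(53)): list=[6, 7, 4, 53, 1] cursor@4
After 8 (delete_current): list=[6, 7, 53, 1] cursor@53

Answer: 53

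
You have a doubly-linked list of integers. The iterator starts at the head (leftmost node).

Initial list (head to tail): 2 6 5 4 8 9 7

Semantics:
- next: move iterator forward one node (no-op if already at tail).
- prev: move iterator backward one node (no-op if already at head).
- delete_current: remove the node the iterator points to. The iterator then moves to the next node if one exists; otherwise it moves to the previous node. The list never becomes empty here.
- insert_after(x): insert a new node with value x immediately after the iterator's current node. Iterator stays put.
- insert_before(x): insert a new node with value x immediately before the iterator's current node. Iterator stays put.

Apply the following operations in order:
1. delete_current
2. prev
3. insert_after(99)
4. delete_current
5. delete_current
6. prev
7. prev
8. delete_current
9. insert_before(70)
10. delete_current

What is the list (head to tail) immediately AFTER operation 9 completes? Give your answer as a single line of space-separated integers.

Answer: 70 4 8 9 7

Derivation:
After 1 (delete_current): list=[6, 5, 4, 8, 9, 7] cursor@6
After 2 (prev): list=[6, 5, 4, 8, 9, 7] cursor@6
After 3 (insert_after(99)): list=[6, 99, 5, 4, 8, 9, 7] cursor@6
After 4 (delete_current): list=[99, 5, 4, 8, 9, 7] cursor@99
After 5 (delete_current): list=[5, 4, 8, 9, 7] cursor@5
After 6 (prev): list=[5, 4, 8, 9, 7] cursor@5
After 7 (prev): list=[5, 4, 8, 9, 7] cursor@5
After 8 (delete_current): list=[4, 8, 9, 7] cursor@4
After 9 (insert_before(70)): list=[70, 4, 8, 9, 7] cursor@4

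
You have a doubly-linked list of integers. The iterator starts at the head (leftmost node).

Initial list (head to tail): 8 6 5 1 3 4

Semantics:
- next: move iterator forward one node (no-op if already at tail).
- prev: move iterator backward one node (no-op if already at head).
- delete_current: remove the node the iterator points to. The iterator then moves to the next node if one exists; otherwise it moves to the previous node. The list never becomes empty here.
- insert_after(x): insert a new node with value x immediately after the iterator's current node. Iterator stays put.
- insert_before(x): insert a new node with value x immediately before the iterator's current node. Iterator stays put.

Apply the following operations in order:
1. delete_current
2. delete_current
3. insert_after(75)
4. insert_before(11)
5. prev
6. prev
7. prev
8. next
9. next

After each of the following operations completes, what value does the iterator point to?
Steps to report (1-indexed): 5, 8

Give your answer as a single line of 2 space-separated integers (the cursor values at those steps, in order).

After 1 (delete_current): list=[6, 5, 1, 3, 4] cursor@6
After 2 (delete_current): list=[5, 1, 3, 4] cursor@5
After 3 (insert_after(75)): list=[5, 75, 1, 3, 4] cursor@5
After 4 (insert_before(11)): list=[11, 5, 75, 1, 3, 4] cursor@5
After 5 (prev): list=[11, 5, 75, 1, 3, 4] cursor@11
After 6 (prev): list=[11, 5, 75, 1, 3, 4] cursor@11
After 7 (prev): list=[11, 5, 75, 1, 3, 4] cursor@11
After 8 (next): list=[11, 5, 75, 1, 3, 4] cursor@5
After 9 (next): list=[11, 5, 75, 1, 3, 4] cursor@75

Answer: 11 5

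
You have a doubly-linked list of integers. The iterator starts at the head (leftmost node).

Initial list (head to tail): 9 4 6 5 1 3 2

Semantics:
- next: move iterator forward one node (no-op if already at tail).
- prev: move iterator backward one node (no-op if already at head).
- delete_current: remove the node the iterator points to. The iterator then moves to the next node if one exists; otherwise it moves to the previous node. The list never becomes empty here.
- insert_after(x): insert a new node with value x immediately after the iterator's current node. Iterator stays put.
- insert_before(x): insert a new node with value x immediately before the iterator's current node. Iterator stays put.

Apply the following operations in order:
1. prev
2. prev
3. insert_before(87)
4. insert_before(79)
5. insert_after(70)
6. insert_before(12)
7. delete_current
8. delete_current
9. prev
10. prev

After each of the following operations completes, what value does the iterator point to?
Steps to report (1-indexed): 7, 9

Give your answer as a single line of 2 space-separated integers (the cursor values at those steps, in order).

After 1 (prev): list=[9, 4, 6, 5, 1, 3, 2] cursor@9
After 2 (prev): list=[9, 4, 6, 5, 1, 3, 2] cursor@9
After 3 (insert_before(87)): list=[87, 9, 4, 6, 5, 1, 3, 2] cursor@9
After 4 (insert_before(79)): list=[87, 79, 9, 4, 6, 5, 1, 3, 2] cursor@9
After 5 (insert_after(70)): list=[87, 79, 9, 70, 4, 6, 5, 1, 3, 2] cursor@9
After 6 (insert_before(12)): list=[87, 79, 12, 9, 70, 4, 6, 5, 1, 3, 2] cursor@9
After 7 (delete_current): list=[87, 79, 12, 70, 4, 6, 5, 1, 3, 2] cursor@70
After 8 (delete_current): list=[87, 79, 12, 4, 6, 5, 1, 3, 2] cursor@4
After 9 (prev): list=[87, 79, 12, 4, 6, 5, 1, 3, 2] cursor@12
After 10 (prev): list=[87, 79, 12, 4, 6, 5, 1, 3, 2] cursor@79

Answer: 70 12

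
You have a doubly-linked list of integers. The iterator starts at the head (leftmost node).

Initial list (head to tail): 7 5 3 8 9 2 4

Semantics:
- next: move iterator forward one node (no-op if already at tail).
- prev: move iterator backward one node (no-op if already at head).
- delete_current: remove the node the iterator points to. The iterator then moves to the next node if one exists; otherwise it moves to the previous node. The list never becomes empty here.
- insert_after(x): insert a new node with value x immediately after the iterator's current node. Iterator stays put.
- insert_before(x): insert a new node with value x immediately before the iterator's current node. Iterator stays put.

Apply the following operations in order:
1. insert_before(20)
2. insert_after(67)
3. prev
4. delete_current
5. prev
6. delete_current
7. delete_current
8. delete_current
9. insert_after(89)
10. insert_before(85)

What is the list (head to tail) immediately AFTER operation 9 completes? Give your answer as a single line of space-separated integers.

Answer: 3 89 8 9 2 4

Derivation:
After 1 (insert_before(20)): list=[20, 7, 5, 3, 8, 9, 2, 4] cursor@7
After 2 (insert_after(67)): list=[20, 7, 67, 5, 3, 8, 9, 2, 4] cursor@7
After 3 (prev): list=[20, 7, 67, 5, 3, 8, 9, 2, 4] cursor@20
After 4 (delete_current): list=[7, 67, 5, 3, 8, 9, 2, 4] cursor@7
After 5 (prev): list=[7, 67, 5, 3, 8, 9, 2, 4] cursor@7
After 6 (delete_current): list=[67, 5, 3, 8, 9, 2, 4] cursor@67
After 7 (delete_current): list=[5, 3, 8, 9, 2, 4] cursor@5
After 8 (delete_current): list=[3, 8, 9, 2, 4] cursor@3
After 9 (insert_after(89)): list=[3, 89, 8, 9, 2, 4] cursor@3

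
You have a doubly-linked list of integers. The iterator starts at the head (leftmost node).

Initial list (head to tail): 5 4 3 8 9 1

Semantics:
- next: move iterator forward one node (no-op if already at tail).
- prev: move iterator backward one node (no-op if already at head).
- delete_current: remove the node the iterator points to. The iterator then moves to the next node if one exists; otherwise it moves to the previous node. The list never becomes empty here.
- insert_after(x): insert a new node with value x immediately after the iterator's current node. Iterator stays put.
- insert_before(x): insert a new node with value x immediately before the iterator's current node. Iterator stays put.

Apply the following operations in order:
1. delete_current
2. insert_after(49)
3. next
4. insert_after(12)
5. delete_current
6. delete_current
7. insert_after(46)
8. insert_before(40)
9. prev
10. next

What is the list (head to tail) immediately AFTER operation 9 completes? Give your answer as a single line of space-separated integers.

Answer: 4 40 3 46 8 9 1

Derivation:
After 1 (delete_current): list=[4, 3, 8, 9, 1] cursor@4
After 2 (insert_after(49)): list=[4, 49, 3, 8, 9, 1] cursor@4
After 3 (next): list=[4, 49, 3, 8, 9, 1] cursor@49
After 4 (insert_after(12)): list=[4, 49, 12, 3, 8, 9, 1] cursor@49
After 5 (delete_current): list=[4, 12, 3, 8, 9, 1] cursor@12
After 6 (delete_current): list=[4, 3, 8, 9, 1] cursor@3
After 7 (insert_after(46)): list=[4, 3, 46, 8, 9, 1] cursor@3
After 8 (insert_before(40)): list=[4, 40, 3, 46, 8, 9, 1] cursor@3
After 9 (prev): list=[4, 40, 3, 46, 8, 9, 1] cursor@40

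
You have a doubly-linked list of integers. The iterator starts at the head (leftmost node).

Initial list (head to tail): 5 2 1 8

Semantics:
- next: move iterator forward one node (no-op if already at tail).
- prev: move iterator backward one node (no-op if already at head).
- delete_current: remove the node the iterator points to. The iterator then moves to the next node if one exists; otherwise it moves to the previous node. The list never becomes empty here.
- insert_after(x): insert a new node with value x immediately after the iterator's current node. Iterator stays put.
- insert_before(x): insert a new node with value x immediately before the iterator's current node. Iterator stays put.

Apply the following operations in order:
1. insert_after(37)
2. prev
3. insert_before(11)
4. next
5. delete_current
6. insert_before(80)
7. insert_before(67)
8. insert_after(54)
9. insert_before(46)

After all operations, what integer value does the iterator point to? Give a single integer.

After 1 (insert_after(37)): list=[5, 37, 2, 1, 8] cursor@5
After 2 (prev): list=[5, 37, 2, 1, 8] cursor@5
After 3 (insert_before(11)): list=[11, 5, 37, 2, 1, 8] cursor@5
After 4 (next): list=[11, 5, 37, 2, 1, 8] cursor@37
After 5 (delete_current): list=[11, 5, 2, 1, 8] cursor@2
After 6 (insert_before(80)): list=[11, 5, 80, 2, 1, 8] cursor@2
After 7 (insert_before(67)): list=[11, 5, 80, 67, 2, 1, 8] cursor@2
After 8 (insert_after(54)): list=[11, 5, 80, 67, 2, 54, 1, 8] cursor@2
After 9 (insert_before(46)): list=[11, 5, 80, 67, 46, 2, 54, 1, 8] cursor@2

Answer: 2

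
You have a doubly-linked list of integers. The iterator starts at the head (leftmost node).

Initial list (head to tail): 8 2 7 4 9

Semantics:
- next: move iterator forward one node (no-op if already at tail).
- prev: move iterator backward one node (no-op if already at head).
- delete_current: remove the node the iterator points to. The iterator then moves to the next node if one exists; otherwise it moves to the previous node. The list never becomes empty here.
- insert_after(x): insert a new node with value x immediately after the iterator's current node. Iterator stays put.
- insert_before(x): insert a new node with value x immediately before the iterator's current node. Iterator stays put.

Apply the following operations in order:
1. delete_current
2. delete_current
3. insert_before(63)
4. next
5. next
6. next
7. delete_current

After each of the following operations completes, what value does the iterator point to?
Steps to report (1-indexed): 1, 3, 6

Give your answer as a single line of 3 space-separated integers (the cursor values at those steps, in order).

Answer: 2 7 9

Derivation:
After 1 (delete_current): list=[2, 7, 4, 9] cursor@2
After 2 (delete_current): list=[7, 4, 9] cursor@7
After 3 (insert_before(63)): list=[63, 7, 4, 9] cursor@7
After 4 (next): list=[63, 7, 4, 9] cursor@4
After 5 (next): list=[63, 7, 4, 9] cursor@9
After 6 (next): list=[63, 7, 4, 9] cursor@9
After 7 (delete_current): list=[63, 7, 4] cursor@4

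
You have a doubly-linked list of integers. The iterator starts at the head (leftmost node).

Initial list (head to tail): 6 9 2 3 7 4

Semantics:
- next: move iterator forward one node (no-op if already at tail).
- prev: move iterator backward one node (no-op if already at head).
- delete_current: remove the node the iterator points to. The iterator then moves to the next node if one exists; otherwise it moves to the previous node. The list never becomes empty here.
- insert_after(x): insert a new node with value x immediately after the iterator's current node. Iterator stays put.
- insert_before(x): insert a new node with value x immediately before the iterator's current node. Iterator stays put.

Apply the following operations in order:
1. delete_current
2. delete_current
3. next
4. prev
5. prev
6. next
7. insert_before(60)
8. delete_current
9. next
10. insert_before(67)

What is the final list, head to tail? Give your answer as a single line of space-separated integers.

After 1 (delete_current): list=[9, 2, 3, 7, 4] cursor@9
After 2 (delete_current): list=[2, 3, 7, 4] cursor@2
After 3 (next): list=[2, 3, 7, 4] cursor@3
After 4 (prev): list=[2, 3, 7, 4] cursor@2
After 5 (prev): list=[2, 3, 7, 4] cursor@2
After 6 (next): list=[2, 3, 7, 4] cursor@3
After 7 (insert_before(60)): list=[2, 60, 3, 7, 4] cursor@3
After 8 (delete_current): list=[2, 60, 7, 4] cursor@7
After 9 (next): list=[2, 60, 7, 4] cursor@4
After 10 (insert_before(67)): list=[2, 60, 7, 67, 4] cursor@4

Answer: 2 60 7 67 4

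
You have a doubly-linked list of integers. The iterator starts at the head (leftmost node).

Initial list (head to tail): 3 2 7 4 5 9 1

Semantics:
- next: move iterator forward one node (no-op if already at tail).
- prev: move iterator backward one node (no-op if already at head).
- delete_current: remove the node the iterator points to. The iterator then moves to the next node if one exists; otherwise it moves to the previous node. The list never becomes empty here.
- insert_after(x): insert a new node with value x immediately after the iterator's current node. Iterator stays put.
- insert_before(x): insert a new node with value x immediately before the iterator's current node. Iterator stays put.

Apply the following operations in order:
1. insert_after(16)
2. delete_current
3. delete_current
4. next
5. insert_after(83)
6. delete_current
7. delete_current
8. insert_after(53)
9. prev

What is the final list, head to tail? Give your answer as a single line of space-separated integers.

After 1 (insert_after(16)): list=[3, 16, 2, 7, 4, 5, 9, 1] cursor@3
After 2 (delete_current): list=[16, 2, 7, 4, 5, 9, 1] cursor@16
After 3 (delete_current): list=[2, 7, 4, 5, 9, 1] cursor@2
After 4 (next): list=[2, 7, 4, 5, 9, 1] cursor@7
After 5 (insert_after(83)): list=[2, 7, 83, 4, 5, 9, 1] cursor@7
After 6 (delete_current): list=[2, 83, 4, 5, 9, 1] cursor@83
After 7 (delete_current): list=[2, 4, 5, 9, 1] cursor@4
After 8 (insert_after(53)): list=[2, 4, 53, 5, 9, 1] cursor@4
After 9 (prev): list=[2, 4, 53, 5, 9, 1] cursor@2

Answer: 2 4 53 5 9 1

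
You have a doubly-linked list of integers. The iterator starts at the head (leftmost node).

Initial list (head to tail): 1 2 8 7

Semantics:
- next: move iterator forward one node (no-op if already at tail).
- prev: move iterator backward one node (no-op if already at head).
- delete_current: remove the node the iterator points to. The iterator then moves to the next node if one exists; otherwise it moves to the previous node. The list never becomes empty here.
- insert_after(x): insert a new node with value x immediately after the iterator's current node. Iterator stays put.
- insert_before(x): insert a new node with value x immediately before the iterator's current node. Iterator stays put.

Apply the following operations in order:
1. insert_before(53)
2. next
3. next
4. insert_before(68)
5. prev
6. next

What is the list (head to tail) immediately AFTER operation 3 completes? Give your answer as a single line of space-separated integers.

Answer: 53 1 2 8 7

Derivation:
After 1 (insert_before(53)): list=[53, 1, 2, 8, 7] cursor@1
After 2 (next): list=[53, 1, 2, 8, 7] cursor@2
After 3 (next): list=[53, 1, 2, 8, 7] cursor@8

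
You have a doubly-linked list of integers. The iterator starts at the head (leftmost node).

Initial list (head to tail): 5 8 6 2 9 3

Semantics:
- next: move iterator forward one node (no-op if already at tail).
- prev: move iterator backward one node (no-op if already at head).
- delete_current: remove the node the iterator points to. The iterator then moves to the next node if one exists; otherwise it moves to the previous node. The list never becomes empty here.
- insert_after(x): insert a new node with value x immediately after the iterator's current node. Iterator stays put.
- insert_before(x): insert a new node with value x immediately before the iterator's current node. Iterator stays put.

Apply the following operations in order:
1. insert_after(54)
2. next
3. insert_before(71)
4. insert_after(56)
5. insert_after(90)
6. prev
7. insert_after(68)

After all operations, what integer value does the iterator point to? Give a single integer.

After 1 (insert_after(54)): list=[5, 54, 8, 6, 2, 9, 3] cursor@5
After 2 (next): list=[5, 54, 8, 6, 2, 9, 3] cursor@54
After 3 (insert_before(71)): list=[5, 71, 54, 8, 6, 2, 9, 3] cursor@54
After 4 (insert_after(56)): list=[5, 71, 54, 56, 8, 6, 2, 9, 3] cursor@54
After 5 (insert_after(90)): list=[5, 71, 54, 90, 56, 8, 6, 2, 9, 3] cursor@54
After 6 (prev): list=[5, 71, 54, 90, 56, 8, 6, 2, 9, 3] cursor@71
After 7 (insert_after(68)): list=[5, 71, 68, 54, 90, 56, 8, 6, 2, 9, 3] cursor@71

Answer: 71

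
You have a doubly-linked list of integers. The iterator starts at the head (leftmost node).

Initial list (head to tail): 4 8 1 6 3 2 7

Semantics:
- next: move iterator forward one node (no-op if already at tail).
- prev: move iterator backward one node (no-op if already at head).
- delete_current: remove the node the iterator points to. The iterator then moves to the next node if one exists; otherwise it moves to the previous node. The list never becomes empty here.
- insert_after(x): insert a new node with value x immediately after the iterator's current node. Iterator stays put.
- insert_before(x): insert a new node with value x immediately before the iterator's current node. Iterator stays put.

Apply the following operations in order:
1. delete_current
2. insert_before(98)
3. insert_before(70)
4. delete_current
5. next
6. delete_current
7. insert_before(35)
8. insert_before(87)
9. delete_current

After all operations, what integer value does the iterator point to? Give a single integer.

After 1 (delete_current): list=[8, 1, 6, 3, 2, 7] cursor@8
After 2 (insert_before(98)): list=[98, 8, 1, 6, 3, 2, 7] cursor@8
After 3 (insert_before(70)): list=[98, 70, 8, 1, 6, 3, 2, 7] cursor@8
After 4 (delete_current): list=[98, 70, 1, 6, 3, 2, 7] cursor@1
After 5 (next): list=[98, 70, 1, 6, 3, 2, 7] cursor@6
After 6 (delete_current): list=[98, 70, 1, 3, 2, 7] cursor@3
After 7 (insert_before(35)): list=[98, 70, 1, 35, 3, 2, 7] cursor@3
After 8 (insert_before(87)): list=[98, 70, 1, 35, 87, 3, 2, 7] cursor@3
After 9 (delete_current): list=[98, 70, 1, 35, 87, 2, 7] cursor@2

Answer: 2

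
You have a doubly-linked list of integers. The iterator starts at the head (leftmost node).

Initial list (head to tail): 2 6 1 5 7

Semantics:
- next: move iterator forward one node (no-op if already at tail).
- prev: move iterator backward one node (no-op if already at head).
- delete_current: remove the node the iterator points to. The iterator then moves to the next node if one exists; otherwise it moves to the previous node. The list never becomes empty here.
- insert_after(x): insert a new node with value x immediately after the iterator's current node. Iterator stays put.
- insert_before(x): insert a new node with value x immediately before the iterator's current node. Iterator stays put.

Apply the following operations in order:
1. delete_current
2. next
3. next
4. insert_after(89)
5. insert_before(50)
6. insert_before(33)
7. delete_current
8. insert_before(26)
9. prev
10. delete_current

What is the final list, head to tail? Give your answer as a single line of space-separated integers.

After 1 (delete_current): list=[6, 1, 5, 7] cursor@6
After 2 (next): list=[6, 1, 5, 7] cursor@1
After 3 (next): list=[6, 1, 5, 7] cursor@5
After 4 (insert_after(89)): list=[6, 1, 5, 89, 7] cursor@5
After 5 (insert_before(50)): list=[6, 1, 50, 5, 89, 7] cursor@5
After 6 (insert_before(33)): list=[6, 1, 50, 33, 5, 89, 7] cursor@5
After 7 (delete_current): list=[6, 1, 50, 33, 89, 7] cursor@89
After 8 (insert_before(26)): list=[6, 1, 50, 33, 26, 89, 7] cursor@89
After 9 (prev): list=[6, 1, 50, 33, 26, 89, 7] cursor@26
After 10 (delete_current): list=[6, 1, 50, 33, 89, 7] cursor@89

Answer: 6 1 50 33 89 7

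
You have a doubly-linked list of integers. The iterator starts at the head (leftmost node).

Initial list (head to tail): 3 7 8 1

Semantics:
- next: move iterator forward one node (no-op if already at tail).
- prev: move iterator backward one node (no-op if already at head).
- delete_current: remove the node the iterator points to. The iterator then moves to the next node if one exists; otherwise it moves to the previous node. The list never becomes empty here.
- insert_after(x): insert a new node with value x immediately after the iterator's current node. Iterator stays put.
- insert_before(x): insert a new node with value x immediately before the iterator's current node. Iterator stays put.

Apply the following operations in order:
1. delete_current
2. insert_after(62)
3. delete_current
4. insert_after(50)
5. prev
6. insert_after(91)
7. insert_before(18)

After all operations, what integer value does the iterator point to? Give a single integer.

After 1 (delete_current): list=[7, 8, 1] cursor@7
After 2 (insert_after(62)): list=[7, 62, 8, 1] cursor@7
After 3 (delete_current): list=[62, 8, 1] cursor@62
After 4 (insert_after(50)): list=[62, 50, 8, 1] cursor@62
After 5 (prev): list=[62, 50, 8, 1] cursor@62
After 6 (insert_after(91)): list=[62, 91, 50, 8, 1] cursor@62
After 7 (insert_before(18)): list=[18, 62, 91, 50, 8, 1] cursor@62

Answer: 62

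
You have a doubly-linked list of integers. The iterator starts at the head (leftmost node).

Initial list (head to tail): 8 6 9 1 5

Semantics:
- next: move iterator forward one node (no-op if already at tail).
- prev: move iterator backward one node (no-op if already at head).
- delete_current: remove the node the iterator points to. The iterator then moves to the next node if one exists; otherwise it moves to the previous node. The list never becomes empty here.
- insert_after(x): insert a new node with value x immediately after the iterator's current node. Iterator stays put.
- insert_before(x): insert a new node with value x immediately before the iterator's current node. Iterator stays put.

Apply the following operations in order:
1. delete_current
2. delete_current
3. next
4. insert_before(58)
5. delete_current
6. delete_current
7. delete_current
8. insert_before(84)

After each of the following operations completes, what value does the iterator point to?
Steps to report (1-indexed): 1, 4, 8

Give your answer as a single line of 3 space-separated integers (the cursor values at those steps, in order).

After 1 (delete_current): list=[6, 9, 1, 5] cursor@6
After 2 (delete_current): list=[9, 1, 5] cursor@9
After 3 (next): list=[9, 1, 5] cursor@1
After 4 (insert_before(58)): list=[9, 58, 1, 5] cursor@1
After 5 (delete_current): list=[9, 58, 5] cursor@5
After 6 (delete_current): list=[9, 58] cursor@58
After 7 (delete_current): list=[9] cursor@9
After 8 (insert_before(84)): list=[84, 9] cursor@9

Answer: 6 1 9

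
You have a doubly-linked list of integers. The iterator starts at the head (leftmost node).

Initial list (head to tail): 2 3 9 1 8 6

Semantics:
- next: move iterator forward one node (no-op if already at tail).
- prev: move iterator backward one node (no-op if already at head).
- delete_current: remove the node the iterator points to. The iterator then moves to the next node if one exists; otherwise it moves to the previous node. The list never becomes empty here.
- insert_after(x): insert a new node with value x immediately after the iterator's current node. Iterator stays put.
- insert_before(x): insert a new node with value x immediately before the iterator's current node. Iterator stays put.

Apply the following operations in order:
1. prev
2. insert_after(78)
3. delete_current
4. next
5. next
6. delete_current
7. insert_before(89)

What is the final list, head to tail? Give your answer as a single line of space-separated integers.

After 1 (prev): list=[2, 3, 9, 1, 8, 6] cursor@2
After 2 (insert_after(78)): list=[2, 78, 3, 9, 1, 8, 6] cursor@2
After 3 (delete_current): list=[78, 3, 9, 1, 8, 6] cursor@78
After 4 (next): list=[78, 3, 9, 1, 8, 6] cursor@3
After 5 (next): list=[78, 3, 9, 1, 8, 6] cursor@9
After 6 (delete_current): list=[78, 3, 1, 8, 6] cursor@1
After 7 (insert_before(89)): list=[78, 3, 89, 1, 8, 6] cursor@1

Answer: 78 3 89 1 8 6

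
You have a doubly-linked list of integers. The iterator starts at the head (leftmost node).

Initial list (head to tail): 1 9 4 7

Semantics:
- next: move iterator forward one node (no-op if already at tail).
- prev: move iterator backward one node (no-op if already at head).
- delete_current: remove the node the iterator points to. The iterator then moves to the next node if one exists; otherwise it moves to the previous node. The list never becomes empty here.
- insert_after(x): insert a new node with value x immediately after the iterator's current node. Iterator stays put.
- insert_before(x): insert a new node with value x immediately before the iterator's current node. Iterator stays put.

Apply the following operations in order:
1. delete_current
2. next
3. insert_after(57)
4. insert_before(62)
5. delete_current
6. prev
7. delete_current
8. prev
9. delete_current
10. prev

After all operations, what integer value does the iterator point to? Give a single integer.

After 1 (delete_current): list=[9, 4, 7] cursor@9
After 2 (next): list=[9, 4, 7] cursor@4
After 3 (insert_after(57)): list=[9, 4, 57, 7] cursor@4
After 4 (insert_before(62)): list=[9, 62, 4, 57, 7] cursor@4
After 5 (delete_current): list=[9, 62, 57, 7] cursor@57
After 6 (prev): list=[9, 62, 57, 7] cursor@62
After 7 (delete_current): list=[9, 57, 7] cursor@57
After 8 (prev): list=[9, 57, 7] cursor@9
After 9 (delete_current): list=[57, 7] cursor@57
After 10 (prev): list=[57, 7] cursor@57

Answer: 57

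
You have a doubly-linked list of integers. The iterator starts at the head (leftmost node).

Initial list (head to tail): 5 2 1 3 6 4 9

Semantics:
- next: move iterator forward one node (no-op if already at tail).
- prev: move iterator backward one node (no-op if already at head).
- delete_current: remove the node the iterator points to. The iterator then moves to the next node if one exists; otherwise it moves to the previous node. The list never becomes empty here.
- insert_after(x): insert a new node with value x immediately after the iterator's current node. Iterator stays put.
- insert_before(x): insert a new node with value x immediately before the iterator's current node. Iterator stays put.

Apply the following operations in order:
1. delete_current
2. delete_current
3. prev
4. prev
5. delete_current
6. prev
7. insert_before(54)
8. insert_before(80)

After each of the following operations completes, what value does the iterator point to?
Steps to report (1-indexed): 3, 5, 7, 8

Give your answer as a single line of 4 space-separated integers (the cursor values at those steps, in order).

Answer: 1 3 3 3

Derivation:
After 1 (delete_current): list=[2, 1, 3, 6, 4, 9] cursor@2
After 2 (delete_current): list=[1, 3, 6, 4, 9] cursor@1
After 3 (prev): list=[1, 3, 6, 4, 9] cursor@1
After 4 (prev): list=[1, 3, 6, 4, 9] cursor@1
After 5 (delete_current): list=[3, 6, 4, 9] cursor@3
After 6 (prev): list=[3, 6, 4, 9] cursor@3
After 7 (insert_before(54)): list=[54, 3, 6, 4, 9] cursor@3
After 8 (insert_before(80)): list=[54, 80, 3, 6, 4, 9] cursor@3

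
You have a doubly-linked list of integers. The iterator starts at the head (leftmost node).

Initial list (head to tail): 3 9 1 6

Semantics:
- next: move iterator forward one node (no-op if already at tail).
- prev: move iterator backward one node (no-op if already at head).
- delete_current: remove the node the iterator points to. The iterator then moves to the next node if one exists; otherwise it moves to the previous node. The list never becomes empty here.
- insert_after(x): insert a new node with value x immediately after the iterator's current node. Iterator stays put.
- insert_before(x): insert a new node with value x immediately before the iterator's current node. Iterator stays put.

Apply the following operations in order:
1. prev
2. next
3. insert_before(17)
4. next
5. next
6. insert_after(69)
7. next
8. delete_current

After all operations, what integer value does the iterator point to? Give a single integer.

After 1 (prev): list=[3, 9, 1, 6] cursor@3
After 2 (next): list=[3, 9, 1, 6] cursor@9
After 3 (insert_before(17)): list=[3, 17, 9, 1, 6] cursor@9
After 4 (next): list=[3, 17, 9, 1, 6] cursor@1
After 5 (next): list=[3, 17, 9, 1, 6] cursor@6
After 6 (insert_after(69)): list=[3, 17, 9, 1, 6, 69] cursor@6
After 7 (next): list=[3, 17, 9, 1, 6, 69] cursor@69
After 8 (delete_current): list=[3, 17, 9, 1, 6] cursor@6

Answer: 6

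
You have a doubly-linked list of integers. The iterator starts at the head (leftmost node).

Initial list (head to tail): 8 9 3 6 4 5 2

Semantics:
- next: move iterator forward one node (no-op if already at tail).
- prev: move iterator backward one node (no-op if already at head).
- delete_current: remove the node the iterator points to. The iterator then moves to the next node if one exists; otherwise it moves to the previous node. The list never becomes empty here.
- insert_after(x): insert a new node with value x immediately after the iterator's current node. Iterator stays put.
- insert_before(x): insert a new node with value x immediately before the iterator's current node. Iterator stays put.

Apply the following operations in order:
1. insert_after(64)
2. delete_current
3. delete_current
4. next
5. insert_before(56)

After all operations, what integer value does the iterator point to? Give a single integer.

After 1 (insert_after(64)): list=[8, 64, 9, 3, 6, 4, 5, 2] cursor@8
After 2 (delete_current): list=[64, 9, 3, 6, 4, 5, 2] cursor@64
After 3 (delete_current): list=[9, 3, 6, 4, 5, 2] cursor@9
After 4 (next): list=[9, 3, 6, 4, 5, 2] cursor@3
After 5 (insert_before(56)): list=[9, 56, 3, 6, 4, 5, 2] cursor@3

Answer: 3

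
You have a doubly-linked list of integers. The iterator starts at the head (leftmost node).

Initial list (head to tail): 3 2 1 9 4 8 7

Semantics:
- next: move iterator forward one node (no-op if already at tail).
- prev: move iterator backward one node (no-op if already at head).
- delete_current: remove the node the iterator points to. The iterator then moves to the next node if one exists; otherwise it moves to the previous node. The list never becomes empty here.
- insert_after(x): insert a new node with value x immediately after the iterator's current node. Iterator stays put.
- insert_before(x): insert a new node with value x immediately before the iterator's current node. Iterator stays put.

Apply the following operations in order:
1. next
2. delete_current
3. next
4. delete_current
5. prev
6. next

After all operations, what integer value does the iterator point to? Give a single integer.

Answer: 4

Derivation:
After 1 (next): list=[3, 2, 1, 9, 4, 8, 7] cursor@2
After 2 (delete_current): list=[3, 1, 9, 4, 8, 7] cursor@1
After 3 (next): list=[3, 1, 9, 4, 8, 7] cursor@9
After 4 (delete_current): list=[3, 1, 4, 8, 7] cursor@4
After 5 (prev): list=[3, 1, 4, 8, 7] cursor@1
After 6 (next): list=[3, 1, 4, 8, 7] cursor@4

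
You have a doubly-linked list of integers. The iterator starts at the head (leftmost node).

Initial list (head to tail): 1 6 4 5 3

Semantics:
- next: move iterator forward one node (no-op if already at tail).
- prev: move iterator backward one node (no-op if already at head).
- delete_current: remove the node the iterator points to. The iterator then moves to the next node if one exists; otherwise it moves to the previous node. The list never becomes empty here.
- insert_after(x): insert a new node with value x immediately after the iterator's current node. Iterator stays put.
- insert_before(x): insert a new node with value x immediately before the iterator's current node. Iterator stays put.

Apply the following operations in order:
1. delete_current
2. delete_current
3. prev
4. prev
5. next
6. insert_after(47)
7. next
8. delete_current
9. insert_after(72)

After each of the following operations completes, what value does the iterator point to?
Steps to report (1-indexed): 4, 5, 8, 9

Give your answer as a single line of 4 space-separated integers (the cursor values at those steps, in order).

After 1 (delete_current): list=[6, 4, 5, 3] cursor@6
After 2 (delete_current): list=[4, 5, 3] cursor@4
After 3 (prev): list=[4, 5, 3] cursor@4
After 4 (prev): list=[4, 5, 3] cursor@4
After 5 (next): list=[4, 5, 3] cursor@5
After 6 (insert_after(47)): list=[4, 5, 47, 3] cursor@5
After 7 (next): list=[4, 5, 47, 3] cursor@47
After 8 (delete_current): list=[4, 5, 3] cursor@3
After 9 (insert_after(72)): list=[4, 5, 3, 72] cursor@3

Answer: 4 5 3 3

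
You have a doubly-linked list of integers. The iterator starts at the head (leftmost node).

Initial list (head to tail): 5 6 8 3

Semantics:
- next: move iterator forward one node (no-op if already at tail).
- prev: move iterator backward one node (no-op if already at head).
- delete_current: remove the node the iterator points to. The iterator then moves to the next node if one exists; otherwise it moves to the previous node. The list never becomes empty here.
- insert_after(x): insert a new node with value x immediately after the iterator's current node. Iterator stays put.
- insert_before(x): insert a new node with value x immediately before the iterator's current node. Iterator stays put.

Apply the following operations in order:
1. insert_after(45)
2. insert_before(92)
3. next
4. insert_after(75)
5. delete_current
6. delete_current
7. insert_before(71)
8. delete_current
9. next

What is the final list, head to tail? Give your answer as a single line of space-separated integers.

Answer: 92 5 71 8 3

Derivation:
After 1 (insert_after(45)): list=[5, 45, 6, 8, 3] cursor@5
After 2 (insert_before(92)): list=[92, 5, 45, 6, 8, 3] cursor@5
After 3 (next): list=[92, 5, 45, 6, 8, 3] cursor@45
After 4 (insert_after(75)): list=[92, 5, 45, 75, 6, 8, 3] cursor@45
After 5 (delete_current): list=[92, 5, 75, 6, 8, 3] cursor@75
After 6 (delete_current): list=[92, 5, 6, 8, 3] cursor@6
After 7 (insert_before(71)): list=[92, 5, 71, 6, 8, 3] cursor@6
After 8 (delete_current): list=[92, 5, 71, 8, 3] cursor@8
After 9 (next): list=[92, 5, 71, 8, 3] cursor@3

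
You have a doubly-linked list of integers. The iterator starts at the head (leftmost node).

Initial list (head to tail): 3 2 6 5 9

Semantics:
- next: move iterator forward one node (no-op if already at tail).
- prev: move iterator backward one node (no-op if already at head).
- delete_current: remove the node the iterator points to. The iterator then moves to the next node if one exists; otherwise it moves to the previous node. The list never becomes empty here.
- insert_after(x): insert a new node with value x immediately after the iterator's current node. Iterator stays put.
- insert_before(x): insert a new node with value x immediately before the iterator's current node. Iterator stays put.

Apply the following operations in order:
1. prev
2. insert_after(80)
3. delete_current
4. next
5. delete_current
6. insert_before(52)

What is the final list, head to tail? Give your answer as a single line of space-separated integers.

Answer: 80 52 6 5 9

Derivation:
After 1 (prev): list=[3, 2, 6, 5, 9] cursor@3
After 2 (insert_after(80)): list=[3, 80, 2, 6, 5, 9] cursor@3
After 3 (delete_current): list=[80, 2, 6, 5, 9] cursor@80
After 4 (next): list=[80, 2, 6, 5, 9] cursor@2
After 5 (delete_current): list=[80, 6, 5, 9] cursor@6
After 6 (insert_before(52)): list=[80, 52, 6, 5, 9] cursor@6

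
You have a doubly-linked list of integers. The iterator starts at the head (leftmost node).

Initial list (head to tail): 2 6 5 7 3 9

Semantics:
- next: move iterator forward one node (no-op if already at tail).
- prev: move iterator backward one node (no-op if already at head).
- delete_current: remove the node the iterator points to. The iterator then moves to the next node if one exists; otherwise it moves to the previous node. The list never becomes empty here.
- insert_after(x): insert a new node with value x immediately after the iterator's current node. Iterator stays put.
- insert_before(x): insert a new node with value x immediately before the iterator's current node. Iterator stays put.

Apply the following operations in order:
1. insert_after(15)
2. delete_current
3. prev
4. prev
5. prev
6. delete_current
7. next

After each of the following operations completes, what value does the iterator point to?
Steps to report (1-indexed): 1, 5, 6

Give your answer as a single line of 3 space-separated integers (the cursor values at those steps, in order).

Answer: 2 15 6

Derivation:
After 1 (insert_after(15)): list=[2, 15, 6, 5, 7, 3, 9] cursor@2
After 2 (delete_current): list=[15, 6, 5, 7, 3, 9] cursor@15
After 3 (prev): list=[15, 6, 5, 7, 3, 9] cursor@15
After 4 (prev): list=[15, 6, 5, 7, 3, 9] cursor@15
After 5 (prev): list=[15, 6, 5, 7, 3, 9] cursor@15
After 6 (delete_current): list=[6, 5, 7, 3, 9] cursor@6
After 7 (next): list=[6, 5, 7, 3, 9] cursor@5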